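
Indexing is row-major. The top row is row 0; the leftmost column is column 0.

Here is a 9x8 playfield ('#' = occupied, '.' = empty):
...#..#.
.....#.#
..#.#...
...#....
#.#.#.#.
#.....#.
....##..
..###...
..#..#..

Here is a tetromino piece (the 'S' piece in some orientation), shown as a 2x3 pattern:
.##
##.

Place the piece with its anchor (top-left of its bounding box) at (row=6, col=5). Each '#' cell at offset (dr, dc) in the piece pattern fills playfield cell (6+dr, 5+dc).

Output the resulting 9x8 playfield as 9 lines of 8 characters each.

Fill (6+0,5+1) = (6,6)
Fill (6+0,5+2) = (6,7)
Fill (6+1,5+0) = (7,5)
Fill (6+1,5+1) = (7,6)

Answer: ...#..#.
.....#.#
..#.#...
...#....
#.#.#.#.
#.....#.
....####
..#####.
..#..#..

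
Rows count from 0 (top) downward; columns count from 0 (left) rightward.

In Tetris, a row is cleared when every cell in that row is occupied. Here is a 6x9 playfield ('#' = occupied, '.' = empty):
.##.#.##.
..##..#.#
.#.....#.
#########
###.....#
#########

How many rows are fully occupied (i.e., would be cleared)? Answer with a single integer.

Check each row:
  row 0: 4 empty cells -> not full
  row 1: 5 empty cells -> not full
  row 2: 7 empty cells -> not full
  row 3: 0 empty cells -> FULL (clear)
  row 4: 5 empty cells -> not full
  row 5: 0 empty cells -> FULL (clear)
Total rows cleared: 2

Answer: 2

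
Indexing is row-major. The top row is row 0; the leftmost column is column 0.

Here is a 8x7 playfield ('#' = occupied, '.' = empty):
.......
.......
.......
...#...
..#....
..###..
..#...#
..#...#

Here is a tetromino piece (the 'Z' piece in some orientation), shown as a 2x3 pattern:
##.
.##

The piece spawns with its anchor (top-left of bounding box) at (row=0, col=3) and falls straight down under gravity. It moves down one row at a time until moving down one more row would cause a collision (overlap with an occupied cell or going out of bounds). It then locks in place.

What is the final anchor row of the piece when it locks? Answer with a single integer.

Answer: 2

Derivation:
Spawn at (row=0, col=3). Try each row:
  row 0: fits
  row 1: fits
  row 2: fits
  row 3: blocked -> lock at row 2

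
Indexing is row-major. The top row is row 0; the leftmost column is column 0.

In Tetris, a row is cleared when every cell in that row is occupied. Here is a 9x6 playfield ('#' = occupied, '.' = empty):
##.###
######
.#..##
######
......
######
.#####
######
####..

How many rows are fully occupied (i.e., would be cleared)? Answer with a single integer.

Check each row:
  row 0: 1 empty cell -> not full
  row 1: 0 empty cells -> FULL (clear)
  row 2: 3 empty cells -> not full
  row 3: 0 empty cells -> FULL (clear)
  row 4: 6 empty cells -> not full
  row 5: 0 empty cells -> FULL (clear)
  row 6: 1 empty cell -> not full
  row 7: 0 empty cells -> FULL (clear)
  row 8: 2 empty cells -> not full
Total rows cleared: 4

Answer: 4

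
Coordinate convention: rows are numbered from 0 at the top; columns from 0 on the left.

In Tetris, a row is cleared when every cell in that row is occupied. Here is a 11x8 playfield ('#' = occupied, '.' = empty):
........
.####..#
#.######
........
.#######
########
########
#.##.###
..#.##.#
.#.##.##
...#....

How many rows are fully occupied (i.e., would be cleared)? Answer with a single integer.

Answer: 2

Derivation:
Check each row:
  row 0: 8 empty cells -> not full
  row 1: 3 empty cells -> not full
  row 2: 1 empty cell -> not full
  row 3: 8 empty cells -> not full
  row 4: 1 empty cell -> not full
  row 5: 0 empty cells -> FULL (clear)
  row 6: 0 empty cells -> FULL (clear)
  row 7: 2 empty cells -> not full
  row 8: 4 empty cells -> not full
  row 9: 3 empty cells -> not full
  row 10: 7 empty cells -> not full
Total rows cleared: 2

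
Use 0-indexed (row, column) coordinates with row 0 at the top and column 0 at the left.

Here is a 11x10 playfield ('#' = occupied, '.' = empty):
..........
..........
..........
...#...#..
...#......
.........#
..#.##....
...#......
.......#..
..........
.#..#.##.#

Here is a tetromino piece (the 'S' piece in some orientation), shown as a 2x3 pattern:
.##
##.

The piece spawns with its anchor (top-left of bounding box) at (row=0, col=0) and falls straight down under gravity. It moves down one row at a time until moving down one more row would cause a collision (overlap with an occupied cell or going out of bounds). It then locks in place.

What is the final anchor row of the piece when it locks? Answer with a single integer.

Spawn at (row=0, col=0). Try each row:
  row 0: fits
  row 1: fits
  row 2: fits
  row 3: fits
  row 4: fits
  row 5: fits
  row 6: blocked -> lock at row 5

Answer: 5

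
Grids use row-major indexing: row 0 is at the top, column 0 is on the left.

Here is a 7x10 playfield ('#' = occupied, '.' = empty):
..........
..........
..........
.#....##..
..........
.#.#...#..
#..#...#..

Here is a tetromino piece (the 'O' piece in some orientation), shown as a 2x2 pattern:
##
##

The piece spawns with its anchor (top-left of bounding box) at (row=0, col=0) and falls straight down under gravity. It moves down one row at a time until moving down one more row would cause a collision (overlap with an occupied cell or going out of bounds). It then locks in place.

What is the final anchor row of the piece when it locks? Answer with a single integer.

Spawn at (row=0, col=0). Try each row:
  row 0: fits
  row 1: fits
  row 2: blocked -> lock at row 1

Answer: 1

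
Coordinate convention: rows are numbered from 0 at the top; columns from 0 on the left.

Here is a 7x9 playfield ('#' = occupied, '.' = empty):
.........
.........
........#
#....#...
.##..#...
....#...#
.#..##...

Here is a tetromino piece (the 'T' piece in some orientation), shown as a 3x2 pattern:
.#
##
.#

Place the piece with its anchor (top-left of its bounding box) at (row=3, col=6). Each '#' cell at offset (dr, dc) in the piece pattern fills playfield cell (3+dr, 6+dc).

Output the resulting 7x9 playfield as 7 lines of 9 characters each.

Fill (3+0,6+1) = (3,7)
Fill (3+1,6+0) = (4,6)
Fill (3+1,6+1) = (4,7)
Fill (3+2,6+1) = (5,7)

Answer: .........
.........
........#
#....#.#.
.##..###.
....#..##
.#..##...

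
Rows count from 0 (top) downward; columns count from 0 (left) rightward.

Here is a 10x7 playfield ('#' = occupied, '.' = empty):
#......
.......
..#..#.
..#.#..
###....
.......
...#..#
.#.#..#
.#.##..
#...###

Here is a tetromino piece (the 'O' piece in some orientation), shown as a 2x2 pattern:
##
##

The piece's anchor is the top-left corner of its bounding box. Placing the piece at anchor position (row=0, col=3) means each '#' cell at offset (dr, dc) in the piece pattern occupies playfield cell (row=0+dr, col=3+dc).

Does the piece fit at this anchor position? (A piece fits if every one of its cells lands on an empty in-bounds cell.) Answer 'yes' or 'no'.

Check each piece cell at anchor (0, 3):
  offset (0,0) -> (0,3): empty -> OK
  offset (0,1) -> (0,4): empty -> OK
  offset (1,0) -> (1,3): empty -> OK
  offset (1,1) -> (1,4): empty -> OK
All cells valid: yes

Answer: yes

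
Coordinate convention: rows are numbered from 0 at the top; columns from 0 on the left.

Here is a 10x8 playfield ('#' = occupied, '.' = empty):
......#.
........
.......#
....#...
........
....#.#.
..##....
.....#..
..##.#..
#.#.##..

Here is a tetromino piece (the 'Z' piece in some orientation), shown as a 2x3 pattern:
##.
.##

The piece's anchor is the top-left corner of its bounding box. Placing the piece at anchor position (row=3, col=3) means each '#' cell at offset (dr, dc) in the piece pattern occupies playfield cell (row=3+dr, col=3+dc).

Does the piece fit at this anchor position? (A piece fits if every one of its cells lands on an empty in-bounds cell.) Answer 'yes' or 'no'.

Check each piece cell at anchor (3, 3):
  offset (0,0) -> (3,3): empty -> OK
  offset (0,1) -> (3,4): occupied ('#') -> FAIL
  offset (1,1) -> (4,4): empty -> OK
  offset (1,2) -> (4,5): empty -> OK
All cells valid: no

Answer: no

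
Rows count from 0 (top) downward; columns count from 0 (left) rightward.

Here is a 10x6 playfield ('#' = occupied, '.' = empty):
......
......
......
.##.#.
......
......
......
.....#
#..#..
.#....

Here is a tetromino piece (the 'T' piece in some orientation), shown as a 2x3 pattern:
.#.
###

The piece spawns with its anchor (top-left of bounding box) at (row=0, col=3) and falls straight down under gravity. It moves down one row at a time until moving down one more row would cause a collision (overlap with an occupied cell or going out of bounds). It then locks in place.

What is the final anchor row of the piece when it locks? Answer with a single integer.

Spawn at (row=0, col=3). Try each row:
  row 0: fits
  row 1: fits
  row 2: blocked -> lock at row 1

Answer: 1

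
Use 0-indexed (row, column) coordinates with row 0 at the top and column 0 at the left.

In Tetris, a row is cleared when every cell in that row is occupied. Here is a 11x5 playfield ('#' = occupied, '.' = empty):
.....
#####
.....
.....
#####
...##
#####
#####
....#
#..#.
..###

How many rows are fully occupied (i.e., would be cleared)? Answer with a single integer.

Check each row:
  row 0: 5 empty cells -> not full
  row 1: 0 empty cells -> FULL (clear)
  row 2: 5 empty cells -> not full
  row 3: 5 empty cells -> not full
  row 4: 0 empty cells -> FULL (clear)
  row 5: 3 empty cells -> not full
  row 6: 0 empty cells -> FULL (clear)
  row 7: 0 empty cells -> FULL (clear)
  row 8: 4 empty cells -> not full
  row 9: 3 empty cells -> not full
  row 10: 2 empty cells -> not full
Total rows cleared: 4

Answer: 4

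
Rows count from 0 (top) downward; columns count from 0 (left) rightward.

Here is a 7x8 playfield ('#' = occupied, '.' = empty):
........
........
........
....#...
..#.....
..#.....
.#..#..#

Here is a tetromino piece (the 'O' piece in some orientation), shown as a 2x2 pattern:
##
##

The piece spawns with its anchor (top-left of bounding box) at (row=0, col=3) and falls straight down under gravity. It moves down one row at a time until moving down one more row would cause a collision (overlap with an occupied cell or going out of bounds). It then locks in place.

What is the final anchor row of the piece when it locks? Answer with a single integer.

Answer: 1

Derivation:
Spawn at (row=0, col=3). Try each row:
  row 0: fits
  row 1: fits
  row 2: blocked -> lock at row 1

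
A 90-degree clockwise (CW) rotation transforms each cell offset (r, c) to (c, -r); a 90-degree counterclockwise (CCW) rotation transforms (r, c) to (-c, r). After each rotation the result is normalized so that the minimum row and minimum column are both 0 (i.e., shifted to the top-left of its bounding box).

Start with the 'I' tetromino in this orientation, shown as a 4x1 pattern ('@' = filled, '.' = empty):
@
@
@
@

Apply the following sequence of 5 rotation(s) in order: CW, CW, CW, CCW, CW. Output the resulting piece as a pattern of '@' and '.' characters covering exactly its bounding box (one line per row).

Start:
@
@
@
@
After rotation 1 (CW):
@@@@
After rotation 2 (CW):
@
@
@
@
After rotation 3 (CW):
@@@@
After rotation 4 (CCW):
@
@
@
@
After rotation 5 (CW):
@@@@

Answer: @@@@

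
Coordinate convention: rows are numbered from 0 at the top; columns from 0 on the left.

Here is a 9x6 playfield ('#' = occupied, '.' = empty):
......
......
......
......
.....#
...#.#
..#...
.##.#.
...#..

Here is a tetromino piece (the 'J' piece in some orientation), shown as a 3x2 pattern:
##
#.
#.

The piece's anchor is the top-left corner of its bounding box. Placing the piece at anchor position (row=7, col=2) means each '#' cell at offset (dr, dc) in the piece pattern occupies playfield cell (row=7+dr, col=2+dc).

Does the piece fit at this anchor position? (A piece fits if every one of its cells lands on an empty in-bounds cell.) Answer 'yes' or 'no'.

Answer: no

Derivation:
Check each piece cell at anchor (7, 2):
  offset (0,0) -> (7,2): occupied ('#') -> FAIL
  offset (0,1) -> (7,3): empty -> OK
  offset (1,0) -> (8,2): empty -> OK
  offset (2,0) -> (9,2): out of bounds -> FAIL
All cells valid: no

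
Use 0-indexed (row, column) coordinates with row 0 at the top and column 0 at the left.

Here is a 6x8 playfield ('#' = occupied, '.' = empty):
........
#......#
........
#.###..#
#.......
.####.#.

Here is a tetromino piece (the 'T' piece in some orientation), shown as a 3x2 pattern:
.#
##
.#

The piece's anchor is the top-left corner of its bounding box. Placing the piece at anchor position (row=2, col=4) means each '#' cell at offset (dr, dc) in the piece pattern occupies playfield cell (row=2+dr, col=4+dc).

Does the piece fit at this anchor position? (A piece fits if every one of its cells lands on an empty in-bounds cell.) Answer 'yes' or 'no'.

Check each piece cell at anchor (2, 4):
  offset (0,1) -> (2,5): empty -> OK
  offset (1,0) -> (3,4): occupied ('#') -> FAIL
  offset (1,1) -> (3,5): empty -> OK
  offset (2,1) -> (4,5): empty -> OK
All cells valid: no

Answer: no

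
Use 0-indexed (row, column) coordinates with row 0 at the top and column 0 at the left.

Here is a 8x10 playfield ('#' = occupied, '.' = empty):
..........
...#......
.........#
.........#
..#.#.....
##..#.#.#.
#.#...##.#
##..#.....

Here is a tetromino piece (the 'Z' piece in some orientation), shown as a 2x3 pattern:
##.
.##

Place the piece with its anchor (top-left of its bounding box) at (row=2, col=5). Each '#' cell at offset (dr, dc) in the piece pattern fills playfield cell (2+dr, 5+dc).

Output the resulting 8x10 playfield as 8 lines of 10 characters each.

Fill (2+0,5+0) = (2,5)
Fill (2+0,5+1) = (2,6)
Fill (2+1,5+1) = (3,6)
Fill (2+1,5+2) = (3,7)

Answer: ..........
...#......
.....##..#
......##.#
..#.#.....
##..#.#.#.
#.#...##.#
##..#.....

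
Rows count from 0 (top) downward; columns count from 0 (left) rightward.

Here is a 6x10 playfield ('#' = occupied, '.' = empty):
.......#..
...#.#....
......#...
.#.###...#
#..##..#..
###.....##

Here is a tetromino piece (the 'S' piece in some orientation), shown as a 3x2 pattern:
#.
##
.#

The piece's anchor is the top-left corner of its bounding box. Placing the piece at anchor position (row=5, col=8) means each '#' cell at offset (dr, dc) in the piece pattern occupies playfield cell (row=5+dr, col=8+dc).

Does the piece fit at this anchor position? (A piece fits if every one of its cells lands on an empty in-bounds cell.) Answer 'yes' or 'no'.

Check each piece cell at anchor (5, 8):
  offset (0,0) -> (5,8): occupied ('#') -> FAIL
  offset (1,0) -> (6,8): out of bounds -> FAIL
  offset (1,1) -> (6,9): out of bounds -> FAIL
  offset (2,1) -> (7,9): out of bounds -> FAIL
All cells valid: no

Answer: no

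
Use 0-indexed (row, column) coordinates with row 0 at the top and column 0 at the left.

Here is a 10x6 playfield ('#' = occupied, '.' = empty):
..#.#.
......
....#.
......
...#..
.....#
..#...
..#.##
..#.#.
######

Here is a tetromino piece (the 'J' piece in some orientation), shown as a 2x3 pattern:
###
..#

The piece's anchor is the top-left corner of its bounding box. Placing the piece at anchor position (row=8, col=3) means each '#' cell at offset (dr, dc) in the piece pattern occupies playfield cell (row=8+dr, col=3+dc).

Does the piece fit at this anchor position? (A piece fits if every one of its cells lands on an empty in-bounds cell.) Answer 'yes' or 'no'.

Check each piece cell at anchor (8, 3):
  offset (0,0) -> (8,3): empty -> OK
  offset (0,1) -> (8,4): occupied ('#') -> FAIL
  offset (0,2) -> (8,5): empty -> OK
  offset (1,2) -> (9,5): occupied ('#') -> FAIL
All cells valid: no

Answer: no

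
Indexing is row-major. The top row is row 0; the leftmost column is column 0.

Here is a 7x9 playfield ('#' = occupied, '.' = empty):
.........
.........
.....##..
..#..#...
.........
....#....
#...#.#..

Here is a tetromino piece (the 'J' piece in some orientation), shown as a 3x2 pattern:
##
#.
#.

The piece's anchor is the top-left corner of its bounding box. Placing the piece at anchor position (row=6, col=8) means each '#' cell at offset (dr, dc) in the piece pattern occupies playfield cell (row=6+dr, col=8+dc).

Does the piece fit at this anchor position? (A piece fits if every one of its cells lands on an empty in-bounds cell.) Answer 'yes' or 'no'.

Check each piece cell at anchor (6, 8):
  offset (0,0) -> (6,8): empty -> OK
  offset (0,1) -> (6,9): out of bounds -> FAIL
  offset (1,0) -> (7,8): out of bounds -> FAIL
  offset (2,0) -> (8,8): out of bounds -> FAIL
All cells valid: no

Answer: no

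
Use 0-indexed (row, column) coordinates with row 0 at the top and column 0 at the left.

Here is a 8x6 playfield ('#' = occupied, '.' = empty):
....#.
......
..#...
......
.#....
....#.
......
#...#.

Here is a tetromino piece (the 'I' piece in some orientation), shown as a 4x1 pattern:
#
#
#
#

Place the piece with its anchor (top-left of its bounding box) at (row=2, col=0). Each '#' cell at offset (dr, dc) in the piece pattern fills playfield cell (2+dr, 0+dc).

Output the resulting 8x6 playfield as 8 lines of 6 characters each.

Answer: ....#.
......
#.#...
#.....
##....
#...#.
......
#...#.

Derivation:
Fill (2+0,0+0) = (2,0)
Fill (2+1,0+0) = (3,0)
Fill (2+2,0+0) = (4,0)
Fill (2+3,0+0) = (5,0)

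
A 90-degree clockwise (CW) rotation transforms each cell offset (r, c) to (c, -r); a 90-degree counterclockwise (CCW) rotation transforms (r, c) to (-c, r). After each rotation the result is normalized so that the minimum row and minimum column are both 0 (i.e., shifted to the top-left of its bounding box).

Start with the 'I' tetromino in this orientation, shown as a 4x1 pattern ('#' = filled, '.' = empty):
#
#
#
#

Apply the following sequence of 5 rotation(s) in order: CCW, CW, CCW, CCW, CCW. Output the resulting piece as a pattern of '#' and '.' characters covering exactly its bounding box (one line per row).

Answer: ####

Derivation:
Start:
#
#
#
#
After rotation 1 (CCW):
####
After rotation 2 (CW):
#
#
#
#
After rotation 3 (CCW):
####
After rotation 4 (CCW):
#
#
#
#
After rotation 5 (CCW):
####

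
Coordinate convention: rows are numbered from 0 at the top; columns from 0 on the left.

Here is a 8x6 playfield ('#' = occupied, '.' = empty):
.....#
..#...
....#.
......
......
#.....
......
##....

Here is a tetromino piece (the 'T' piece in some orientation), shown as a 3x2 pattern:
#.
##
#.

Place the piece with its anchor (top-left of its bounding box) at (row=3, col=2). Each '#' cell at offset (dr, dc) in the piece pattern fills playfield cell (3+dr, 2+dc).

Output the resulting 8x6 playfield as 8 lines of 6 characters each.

Fill (3+0,2+0) = (3,2)
Fill (3+1,2+0) = (4,2)
Fill (3+1,2+1) = (4,3)
Fill (3+2,2+0) = (5,2)

Answer: .....#
..#...
....#.
..#...
..##..
#.#...
......
##....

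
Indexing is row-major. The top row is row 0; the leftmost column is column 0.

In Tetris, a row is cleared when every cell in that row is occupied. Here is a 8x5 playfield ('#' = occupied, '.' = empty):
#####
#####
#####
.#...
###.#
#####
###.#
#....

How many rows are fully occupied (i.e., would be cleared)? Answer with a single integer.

Check each row:
  row 0: 0 empty cells -> FULL (clear)
  row 1: 0 empty cells -> FULL (clear)
  row 2: 0 empty cells -> FULL (clear)
  row 3: 4 empty cells -> not full
  row 4: 1 empty cell -> not full
  row 5: 0 empty cells -> FULL (clear)
  row 6: 1 empty cell -> not full
  row 7: 4 empty cells -> not full
Total rows cleared: 4

Answer: 4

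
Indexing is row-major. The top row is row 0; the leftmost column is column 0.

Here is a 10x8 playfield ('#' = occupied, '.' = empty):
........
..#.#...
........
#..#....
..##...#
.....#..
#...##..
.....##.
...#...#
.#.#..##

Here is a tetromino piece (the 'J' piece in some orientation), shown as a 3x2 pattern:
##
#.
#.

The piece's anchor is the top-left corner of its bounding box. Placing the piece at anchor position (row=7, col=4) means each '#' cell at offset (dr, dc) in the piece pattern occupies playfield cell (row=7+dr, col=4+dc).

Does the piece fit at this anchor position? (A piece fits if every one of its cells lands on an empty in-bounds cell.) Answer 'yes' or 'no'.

Answer: no

Derivation:
Check each piece cell at anchor (7, 4):
  offset (0,0) -> (7,4): empty -> OK
  offset (0,1) -> (7,5): occupied ('#') -> FAIL
  offset (1,0) -> (8,4): empty -> OK
  offset (2,0) -> (9,4): empty -> OK
All cells valid: no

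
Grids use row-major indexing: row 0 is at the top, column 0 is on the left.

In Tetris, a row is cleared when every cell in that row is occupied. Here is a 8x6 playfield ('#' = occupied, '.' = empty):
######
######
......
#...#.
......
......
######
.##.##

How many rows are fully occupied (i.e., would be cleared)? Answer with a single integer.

Answer: 3

Derivation:
Check each row:
  row 0: 0 empty cells -> FULL (clear)
  row 1: 0 empty cells -> FULL (clear)
  row 2: 6 empty cells -> not full
  row 3: 4 empty cells -> not full
  row 4: 6 empty cells -> not full
  row 5: 6 empty cells -> not full
  row 6: 0 empty cells -> FULL (clear)
  row 7: 2 empty cells -> not full
Total rows cleared: 3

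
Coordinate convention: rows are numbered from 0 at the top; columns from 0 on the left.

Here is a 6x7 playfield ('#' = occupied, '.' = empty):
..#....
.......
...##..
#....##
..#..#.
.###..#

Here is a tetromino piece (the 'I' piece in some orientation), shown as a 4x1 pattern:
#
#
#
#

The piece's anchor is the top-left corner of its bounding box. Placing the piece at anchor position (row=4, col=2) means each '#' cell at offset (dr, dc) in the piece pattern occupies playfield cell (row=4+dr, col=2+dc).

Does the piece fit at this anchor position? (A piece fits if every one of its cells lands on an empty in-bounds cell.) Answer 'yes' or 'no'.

Answer: no

Derivation:
Check each piece cell at anchor (4, 2):
  offset (0,0) -> (4,2): occupied ('#') -> FAIL
  offset (1,0) -> (5,2): occupied ('#') -> FAIL
  offset (2,0) -> (6,2): out of bounds -> FAIL
  offset (3,0) -> (7,2): out of bounds -> FAIL
All cells valid: no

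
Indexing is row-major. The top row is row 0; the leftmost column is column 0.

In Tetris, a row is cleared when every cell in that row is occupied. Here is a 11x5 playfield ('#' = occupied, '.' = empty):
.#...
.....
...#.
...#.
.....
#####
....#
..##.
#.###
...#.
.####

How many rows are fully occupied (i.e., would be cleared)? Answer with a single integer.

Check each row:
  row 0: 4 empty cells -> not full
  row 1: 5 empty cells -> not full
  row 2: 4 empty cells -> not full
  row 3: 4 empty cells -> not full
  row 4: 5 empty cells -> not full
  row 5: 0 empty cells -> FULL (clear)
  row 6: 4 empty cells -> not full
  row 7: 3 empty cells -> not full
  row 8: 1 empty cell -> not full
  row 9: 4 empty cells -> not full
  row 10: 1 empty cell -> not full
Total rows cleared: 1

Answer: 1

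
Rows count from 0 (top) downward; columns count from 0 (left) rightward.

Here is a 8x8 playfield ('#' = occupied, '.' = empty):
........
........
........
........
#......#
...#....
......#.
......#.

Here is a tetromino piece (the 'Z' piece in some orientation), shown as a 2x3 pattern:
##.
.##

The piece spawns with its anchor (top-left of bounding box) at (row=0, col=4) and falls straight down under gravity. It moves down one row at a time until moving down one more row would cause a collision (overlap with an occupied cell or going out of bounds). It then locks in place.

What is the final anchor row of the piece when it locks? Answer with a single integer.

Answer: 4

Derivation:
Spawn at (row=0, col=4). Try each row:
  row 0: fits
  row 1: fits
  row 2: fits
  row 3: fits
  row 4: fits
  row 5: blocked -> lock at row 4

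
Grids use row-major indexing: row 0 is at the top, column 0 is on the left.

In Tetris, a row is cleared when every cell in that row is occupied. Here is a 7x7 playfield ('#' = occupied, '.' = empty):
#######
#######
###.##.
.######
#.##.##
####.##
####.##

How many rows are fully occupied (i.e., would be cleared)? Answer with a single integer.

Check each row:
  row 0: 0 empty cells -> FULL (clear)
  row 1: 0 empty cells -> FULL (clear)
  row 2: 2 empty cells -> not full
  row 3: 1 empty cell -> not full
  row 4: 2 empty cells -> not full
  row 5: 1 empty cell -> not full
  row 6: 1 empty cell -> not full
Total rows cleared: 2

Answer: 2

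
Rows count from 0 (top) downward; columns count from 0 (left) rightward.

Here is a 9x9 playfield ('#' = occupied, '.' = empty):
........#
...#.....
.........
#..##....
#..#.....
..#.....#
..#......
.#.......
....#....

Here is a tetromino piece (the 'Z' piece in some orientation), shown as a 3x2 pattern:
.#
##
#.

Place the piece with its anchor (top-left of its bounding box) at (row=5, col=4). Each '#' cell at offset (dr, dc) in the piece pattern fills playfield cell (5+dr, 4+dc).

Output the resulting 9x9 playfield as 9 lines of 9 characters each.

Fill (5+0,4+1) = (5,5)
Fill (5+1,4+0) = (6,4)
Fill (5+1,4+1) = (6,5)
Fill (5+2,4+0) = (7,4)

Answer: ........#
...#.....
.........
#..##....
#..#.....
..#..#..#
..#.##...
.#..#....
....#....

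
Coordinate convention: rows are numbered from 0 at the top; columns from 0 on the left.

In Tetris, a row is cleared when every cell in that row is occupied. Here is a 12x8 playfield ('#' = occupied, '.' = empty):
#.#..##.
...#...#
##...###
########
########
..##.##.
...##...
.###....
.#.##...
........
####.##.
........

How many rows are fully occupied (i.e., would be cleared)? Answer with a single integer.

Answer: 2

Derivation:
Check each row:
  row 0: 4 empty cells -> not full
  row 1: 6 empty cells -> not full
  row 2: 3 empty cells -> not full
  row 3: 0 empty cells -> FULL (clear)
  row 4: 0 empty cells -> FULL (clear)
  row 5: 4 empty cells -> not full
  row 6: 6 empty cells -> not full
  row 7: 5 empty cells -> not full
  row 8: 5 empty cells -> not full
  row 9: 8 empty cells -> not full
  row 10: 2 empty cells -> not full
  row 11: 8 empty cells -> not full
Total rows cleared: 2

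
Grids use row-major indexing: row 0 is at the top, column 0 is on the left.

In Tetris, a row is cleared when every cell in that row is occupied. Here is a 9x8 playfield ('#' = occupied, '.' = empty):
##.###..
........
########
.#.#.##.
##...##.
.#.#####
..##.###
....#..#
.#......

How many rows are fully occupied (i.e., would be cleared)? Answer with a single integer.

Answer: 1

Derivation:
Check each row:
  row 0: 3 empty cells -> not full
  row 1: 8 empty cells -> not full
  row 2: 0 empty cells -> FULL (clear)
  row 3: 4 empty cells -> not full
  row 4: 4 empty cells -> not full
  row 5: 2 empty cells -> not full
  row 6: 3 empty cells -> not full
  row 7: 6 empty cells -> not full
  row 8: 7 empty cells -> not full
Total rows cleared: 1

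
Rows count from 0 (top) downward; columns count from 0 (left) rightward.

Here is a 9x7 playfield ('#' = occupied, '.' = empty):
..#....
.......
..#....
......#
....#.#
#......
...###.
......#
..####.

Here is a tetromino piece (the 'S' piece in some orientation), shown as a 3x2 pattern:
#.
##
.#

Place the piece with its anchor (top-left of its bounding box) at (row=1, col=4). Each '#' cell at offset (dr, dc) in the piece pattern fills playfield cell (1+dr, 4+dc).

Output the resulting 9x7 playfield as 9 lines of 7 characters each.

Answer: ..#....
....#..
..#.##.
.....##
....#.#
#......
...###.
......#
..####.

Derivation:
Fill (1+0,4+0) = (1,4)
Fill (1+1,4+0) = (2,4)
Fill (1+1,4+1) = (2,5)
Fill (1+2,4+1) = (3,5)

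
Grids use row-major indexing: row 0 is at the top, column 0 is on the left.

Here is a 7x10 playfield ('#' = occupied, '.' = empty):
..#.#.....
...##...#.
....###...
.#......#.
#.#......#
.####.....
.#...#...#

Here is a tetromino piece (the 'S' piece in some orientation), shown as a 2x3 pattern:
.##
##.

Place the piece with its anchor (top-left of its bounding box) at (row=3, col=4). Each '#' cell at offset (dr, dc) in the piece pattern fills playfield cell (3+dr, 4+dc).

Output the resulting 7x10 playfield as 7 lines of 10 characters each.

Answer: ..#.#.....
...##...#.
....###...
.#...##.#.
#.#.##...#
.####.....
.#...#...#

Derivation:
Fill (3+0,4+1) = (3,5)
Fill (3+0,4+2) = (3,6)
Fill (3+1,4+0) = (4,4)
Fill (3+1,4+1) = (4,5)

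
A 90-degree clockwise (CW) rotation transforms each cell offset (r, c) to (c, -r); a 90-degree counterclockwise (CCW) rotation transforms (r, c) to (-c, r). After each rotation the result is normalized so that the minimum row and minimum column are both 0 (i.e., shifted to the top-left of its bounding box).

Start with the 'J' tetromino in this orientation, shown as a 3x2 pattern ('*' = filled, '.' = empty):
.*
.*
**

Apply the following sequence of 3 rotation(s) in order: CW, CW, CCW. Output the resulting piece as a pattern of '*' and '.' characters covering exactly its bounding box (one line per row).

Answer: *..
***

Derivation:
Start:
.*
.*
**
After rotation 1 (CW):
*..
***
After rotation 2 (CW):
**
*.
*.
After rotation 3 (CCW):
*..
***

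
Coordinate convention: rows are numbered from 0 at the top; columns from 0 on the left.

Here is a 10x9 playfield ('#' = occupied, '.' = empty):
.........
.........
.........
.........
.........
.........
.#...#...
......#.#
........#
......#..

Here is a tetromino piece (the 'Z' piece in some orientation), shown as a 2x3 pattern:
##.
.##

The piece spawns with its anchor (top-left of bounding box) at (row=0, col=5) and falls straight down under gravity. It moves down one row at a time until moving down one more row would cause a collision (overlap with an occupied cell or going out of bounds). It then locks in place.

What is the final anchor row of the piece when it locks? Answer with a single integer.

Answer: 5

Derivation:
Spawn at (row=0, col=5). Try each row:
  row 0: fits
  row 1: fits
  row 2: fits
  row 3: fits
  row 4: fits
  row 5: fits
  row 6: blocked -> lock at row 5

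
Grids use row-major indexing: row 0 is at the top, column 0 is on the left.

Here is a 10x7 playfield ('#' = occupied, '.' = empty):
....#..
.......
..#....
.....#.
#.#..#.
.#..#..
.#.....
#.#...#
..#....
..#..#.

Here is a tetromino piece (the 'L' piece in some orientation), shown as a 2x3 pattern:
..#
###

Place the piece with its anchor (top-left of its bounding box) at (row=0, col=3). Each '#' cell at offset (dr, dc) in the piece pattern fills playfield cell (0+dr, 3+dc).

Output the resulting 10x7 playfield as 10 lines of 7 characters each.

Answer: ....##.
...###.
..#....
.....#.
#.#..#.
.#..#..
.#.....
#.#...#
..#....
..#..#.

Derivation:
Fill (0+0,3+2) = (0,5)
Fill (0+1,3+0) = (1,3)
Fill (0+1,3+1) = (1,4)
Fill (0+1,3+2) = (1,5)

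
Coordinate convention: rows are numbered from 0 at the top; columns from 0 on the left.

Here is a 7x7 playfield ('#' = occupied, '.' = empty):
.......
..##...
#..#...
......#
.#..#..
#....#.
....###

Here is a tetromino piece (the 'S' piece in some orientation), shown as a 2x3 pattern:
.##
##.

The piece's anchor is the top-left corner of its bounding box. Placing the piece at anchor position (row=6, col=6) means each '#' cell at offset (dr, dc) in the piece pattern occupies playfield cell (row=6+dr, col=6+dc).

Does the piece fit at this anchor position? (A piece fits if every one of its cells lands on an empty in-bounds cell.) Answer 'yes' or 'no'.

Check each piece cell at anchor (6, 6):
  offset (0,1) -> (6,7): out of bounds -> FAIL
  offset (0,2) -> (6,8): out of bounds -> FAIL
  offset (1,0) -> (7,6): out of bounds -> FAIL
  offset (1,1) -> (7,7): out of bounds -> FAIL
All cells valid: no

Answer: no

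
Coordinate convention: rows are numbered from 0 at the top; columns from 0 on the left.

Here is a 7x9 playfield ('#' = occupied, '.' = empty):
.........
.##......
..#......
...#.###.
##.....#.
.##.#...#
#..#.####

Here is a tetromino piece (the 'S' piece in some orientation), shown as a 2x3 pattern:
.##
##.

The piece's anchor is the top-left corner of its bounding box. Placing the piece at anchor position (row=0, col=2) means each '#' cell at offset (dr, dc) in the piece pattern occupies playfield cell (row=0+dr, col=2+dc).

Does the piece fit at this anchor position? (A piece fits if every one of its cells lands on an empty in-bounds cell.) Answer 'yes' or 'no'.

Check each piece cell at anchor (0, 2):
  offset (0,1) -> (0,3): empty -> OK
  offset (0,2) -> (0,4): empty -> OK
  offset (1,0) -> (1,2): occupied ('#') -> FAIL
  offset (1,1) -> (1,3): empty -> OK
All cells valid: no

Answer: no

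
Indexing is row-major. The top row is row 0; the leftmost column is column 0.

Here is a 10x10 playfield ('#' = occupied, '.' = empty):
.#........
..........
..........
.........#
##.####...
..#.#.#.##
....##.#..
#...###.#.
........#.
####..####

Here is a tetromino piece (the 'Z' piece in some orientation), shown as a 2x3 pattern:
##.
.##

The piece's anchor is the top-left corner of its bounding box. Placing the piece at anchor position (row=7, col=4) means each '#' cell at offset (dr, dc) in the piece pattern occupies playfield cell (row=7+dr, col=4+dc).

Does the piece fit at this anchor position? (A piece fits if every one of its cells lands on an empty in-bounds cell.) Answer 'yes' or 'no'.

Check each piece cell at anchor (7, 4):
  offset (0,0) -> (7,4): occupied ('#') -> FAIL
  offset (0,1) -> (7,5): occupied ('#') -> FAIL
  offset (1,1) -> (8,5): empty -> OK
  offset (1,2) -> (8,6): empty -> OK
All cells valid: no

Answer: no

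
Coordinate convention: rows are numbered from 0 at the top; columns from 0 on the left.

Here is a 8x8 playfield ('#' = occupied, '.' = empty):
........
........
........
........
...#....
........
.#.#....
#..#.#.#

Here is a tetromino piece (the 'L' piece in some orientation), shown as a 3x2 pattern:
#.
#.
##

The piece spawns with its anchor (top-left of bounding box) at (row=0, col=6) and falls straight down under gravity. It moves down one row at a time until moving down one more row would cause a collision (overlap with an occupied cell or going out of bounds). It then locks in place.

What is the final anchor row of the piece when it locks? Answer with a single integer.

Answer: 4

Derivation:
Spawn at (row=0, col=6). Try each row:
  row 0: fits
  row 1: fits
  row 2: fits
  row 3: fits
  row 4: fits
  row 5: blocked -> lock at row 4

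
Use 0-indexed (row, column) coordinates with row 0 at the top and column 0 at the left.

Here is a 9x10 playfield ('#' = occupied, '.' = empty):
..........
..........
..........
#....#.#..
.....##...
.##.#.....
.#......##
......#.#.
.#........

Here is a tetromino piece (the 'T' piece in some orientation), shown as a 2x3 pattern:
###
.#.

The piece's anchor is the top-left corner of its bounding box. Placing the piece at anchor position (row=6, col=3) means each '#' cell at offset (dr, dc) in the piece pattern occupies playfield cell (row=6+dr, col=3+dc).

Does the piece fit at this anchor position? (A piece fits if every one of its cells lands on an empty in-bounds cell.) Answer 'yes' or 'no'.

Check each piece cell at anchor (6, 3):
  offset (0,0) -> (6,3): empty -> OK
  offset (0,1) -> (6,4): empty -> OK
  offset (0,2) -> (6,5): empty -> OK
  offset (1,1) -> (7,4): empty -> OK
All cells valid: yes

Answer: yes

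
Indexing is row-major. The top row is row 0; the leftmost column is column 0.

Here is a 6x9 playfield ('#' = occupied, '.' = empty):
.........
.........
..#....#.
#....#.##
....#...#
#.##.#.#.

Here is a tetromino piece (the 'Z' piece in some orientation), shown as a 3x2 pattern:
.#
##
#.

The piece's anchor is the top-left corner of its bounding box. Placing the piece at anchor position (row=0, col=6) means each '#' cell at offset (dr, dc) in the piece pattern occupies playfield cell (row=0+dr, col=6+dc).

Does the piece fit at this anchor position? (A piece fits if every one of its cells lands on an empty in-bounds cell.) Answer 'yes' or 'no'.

Answer: yes

Derivation:
Check each piece cell at anchor (0, 6):
  offset (0,1) -> (0,7): empty -> OK
  offset (1,0) -> (1,6): empty -> OK
  offset (1,1) -> (1,7): empty -> OK
  offset (2,0) -> (2,6): empty -> OK
All cells valid: yes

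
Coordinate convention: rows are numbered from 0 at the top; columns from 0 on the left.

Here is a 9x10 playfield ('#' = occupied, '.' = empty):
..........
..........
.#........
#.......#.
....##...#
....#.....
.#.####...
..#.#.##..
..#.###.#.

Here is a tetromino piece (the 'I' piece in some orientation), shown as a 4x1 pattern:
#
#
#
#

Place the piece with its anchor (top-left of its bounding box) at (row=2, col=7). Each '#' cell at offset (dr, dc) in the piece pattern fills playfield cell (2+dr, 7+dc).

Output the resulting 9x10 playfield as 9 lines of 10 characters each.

Answer: ..........
..........
.#.....#..
#......##.
....##.#.#
....#..#..
.#.####...
..#.#.##..
..#.###.#.

Derivation:
Fill (2+0,7+0) = (2,7)
Fill (2+1,7+0) = (3,7)
Fill (2+2,7+0) = (4,7)
Fill (2+3,7+0) = (5,7)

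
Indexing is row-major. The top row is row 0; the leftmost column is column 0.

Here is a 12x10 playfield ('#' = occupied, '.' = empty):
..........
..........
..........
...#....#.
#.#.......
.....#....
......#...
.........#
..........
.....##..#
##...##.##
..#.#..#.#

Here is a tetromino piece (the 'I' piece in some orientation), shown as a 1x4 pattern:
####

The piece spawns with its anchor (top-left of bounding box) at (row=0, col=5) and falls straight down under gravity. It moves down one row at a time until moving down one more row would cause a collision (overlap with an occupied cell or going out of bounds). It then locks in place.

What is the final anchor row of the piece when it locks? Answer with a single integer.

Spawn at (row=0, col=5). Try each row:
  row 0: fits
  row 1: fits
  row 2: fits
  row 3: blocked -> lock at row 2

Answer: 2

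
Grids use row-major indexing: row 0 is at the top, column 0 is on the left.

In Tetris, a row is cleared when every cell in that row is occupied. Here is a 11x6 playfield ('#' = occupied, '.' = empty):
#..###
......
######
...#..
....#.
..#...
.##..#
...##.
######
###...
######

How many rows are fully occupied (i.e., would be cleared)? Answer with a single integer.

Check each row:
  row 0: 2 empty cells -> not full
  row 1: 6 empty cells -> not full
  row 2: 0 empty cells -> FULL (clear)
  row 3: 5 empty cells -> not full
  row 4: 5 empty cells -> not full
  row 5: 5 empty cells -> not full
  row 6: 3 empty cells -> not full
  row 7: 4 empty cells -> not full
  row 8: 0 empty cells -> FULL (clear)
  row 9: 3 empty cells -> not full
  row 10: 0 empty cells -> FULL (clear)
Total rows cleared: 3

Answer: 3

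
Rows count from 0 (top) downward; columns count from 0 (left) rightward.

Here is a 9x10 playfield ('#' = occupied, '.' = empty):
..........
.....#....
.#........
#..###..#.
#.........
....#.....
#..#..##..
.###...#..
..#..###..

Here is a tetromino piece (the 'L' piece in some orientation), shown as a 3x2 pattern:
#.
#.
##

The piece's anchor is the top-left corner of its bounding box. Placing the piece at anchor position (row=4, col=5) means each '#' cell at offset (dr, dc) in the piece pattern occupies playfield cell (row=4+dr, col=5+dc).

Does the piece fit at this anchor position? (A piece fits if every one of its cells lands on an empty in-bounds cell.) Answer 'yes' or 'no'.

Answer: no

Derivation:
Check each piece cell at anchor (4, 5):
  offset (0,0) -> (4,5): empty -> OK
  offset (1,0) -> (5,5): empty -> OK
  offset (2,0) -> (6,5): empty -> OK
  offset (2,1) -> (6,6): occupied ('#') -> FAIL
All cells valid: no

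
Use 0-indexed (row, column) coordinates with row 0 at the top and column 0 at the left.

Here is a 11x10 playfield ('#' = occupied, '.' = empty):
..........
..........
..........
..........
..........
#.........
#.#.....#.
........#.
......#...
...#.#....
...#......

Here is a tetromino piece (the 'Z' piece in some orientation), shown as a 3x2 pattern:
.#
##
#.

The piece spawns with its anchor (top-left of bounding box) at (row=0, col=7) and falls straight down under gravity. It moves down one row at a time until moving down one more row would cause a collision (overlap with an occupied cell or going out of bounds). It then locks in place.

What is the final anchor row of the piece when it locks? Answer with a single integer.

Answer: 4

Derivation:
Spawn at (row=0, col=7). Try each row:
  row 0: fits
  row 1: fits
  row 2: fits
  row 3: fits
  row 4: fits
  row 5: blocked -> lock at row 4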